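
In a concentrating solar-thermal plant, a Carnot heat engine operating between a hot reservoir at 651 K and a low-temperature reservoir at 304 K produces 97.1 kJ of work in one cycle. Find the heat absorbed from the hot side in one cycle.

Carnot efficiency: η = 1 − T_C/T_H = 1 − 304.00/651.00 = 0.5330.
Q_H = W/η = 97.1/0.5330 = 182.2 kJ.

Q_H ≈ 182.2 kJ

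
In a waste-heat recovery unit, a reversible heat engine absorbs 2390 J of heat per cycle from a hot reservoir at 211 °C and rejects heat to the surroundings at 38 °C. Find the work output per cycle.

W ≈ 854.0 J

T_H = 211 °C → 211 + 273.15 = 484.15 K.
T_C = 38 °C → 38 + 273.15 = 311.15 K.
The Carnot efficiency is η = 1 − T_C/T_H = 1 − 311.15/484.15 = 0.3573.
W = η·Q_H = 0.3573 × 2390 = 854.0 J.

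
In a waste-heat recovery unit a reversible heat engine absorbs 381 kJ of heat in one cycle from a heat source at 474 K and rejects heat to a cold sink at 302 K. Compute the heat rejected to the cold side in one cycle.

Q_C ≈ 242.7 kJ

Since the cycle is reversible, η = 1 − T_C/T_H = 1 − 302.00/474.00 = 0.3629.
For a reversible cycle Q_C/Q_H = T_C/T_H, so Q_C = 381 × 302.00/474.00 = 242.7 kJ.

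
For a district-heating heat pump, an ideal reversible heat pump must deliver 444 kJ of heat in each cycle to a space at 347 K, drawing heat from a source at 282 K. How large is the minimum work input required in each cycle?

For a reversible heat pump, COP_HP = T_H/(T_H − T_C) = 347.00/65.00 = 5.3385.
W = Q_H/COP_HP = 444/5.3385 = 83.17 kJ.

W_in ≈ 83.17 kJ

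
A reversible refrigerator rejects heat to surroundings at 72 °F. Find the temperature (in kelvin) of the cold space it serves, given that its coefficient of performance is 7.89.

T_C ≈ 262 K

T_H = 72 °F → (72 − 32) × 5/9 = 22.22 °C = 295.37 K.
COP_R = T_C/(T_H − T_C) ⇒ T_C = T_H·COP_R/(1 + COP_R) = 295.37 × 7.89/(1 + 7.89) = 262 K.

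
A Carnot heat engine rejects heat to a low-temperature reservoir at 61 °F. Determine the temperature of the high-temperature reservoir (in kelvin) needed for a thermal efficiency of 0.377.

T_C = 61 °F → (61 − 32) × 5/9 = 16.11 °C = 289.26 K.
From η = 1 − T_C/T_H, solving for T_H gives T_H = T_C/(1 − η) = 289.26/(1 − 0.377) = 464 K.

T_H ≈ 464 K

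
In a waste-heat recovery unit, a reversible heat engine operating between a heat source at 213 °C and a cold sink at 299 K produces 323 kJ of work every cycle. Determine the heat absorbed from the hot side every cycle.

T_H = 213 °C → 213 + 273.15 = 486.15 K.
The Carnot efficiency is η = 1 − T_C/T_H = 1 − 299.00/486.15 = 0.3850.
Q_H = W/η = 323/0.3850 = 839 kJ.

Q_H ≈ 839 kJ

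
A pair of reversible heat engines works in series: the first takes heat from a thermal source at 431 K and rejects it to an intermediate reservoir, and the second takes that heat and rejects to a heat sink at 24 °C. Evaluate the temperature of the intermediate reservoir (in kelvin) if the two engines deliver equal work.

T_C = 24 °C → 24 + 273.15 = 297.15 K.
For reversible stages Q_m = Q_H·(T_m/T_H). Setting W₁ = Q_H(1 − T_m/T_H) equal to W₂ = Q_m(1 − T_C/T_m) = Q_H·(T_m − T_C)/T_H gives T_H − T_m = T_m − T_C, so T_m = (T_H + T_C)/2 = (431.00 + 297.15)/2 = 364 K.

T_m ≈ 364 K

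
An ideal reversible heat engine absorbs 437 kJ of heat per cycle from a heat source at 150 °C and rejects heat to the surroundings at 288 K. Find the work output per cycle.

T_H = 150 °C → 150 + 273.15 = 423.15 K.
For a reversible engine, η = 1 − T_C/T_H = 1 − 288.00/423.15 = 0.3194.
W = η·Q_H = 0.3194 × 437 = 140 kJ.

W ≈ 140 kJ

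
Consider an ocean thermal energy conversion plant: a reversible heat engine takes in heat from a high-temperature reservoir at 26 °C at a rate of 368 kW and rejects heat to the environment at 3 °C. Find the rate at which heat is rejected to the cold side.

T_H = 26 °C → 26 + 273.15 = 299.15 K.
T_C = 3 °C → 3 + 273.15 = 276.15 K.
η_rev = 1 − T_C/T_H = 1 − 276.15/299.15 = 0.0769.
For a reversible cycle Q_C/Q_H = T_C/T_H, so Q_C = 368 × 276.15/299.15 = 340 kW.

Q̇_C ≈ 340 kW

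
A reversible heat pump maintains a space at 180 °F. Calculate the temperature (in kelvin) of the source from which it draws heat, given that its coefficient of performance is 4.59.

T_C ≈ 278 K

T_H = 180 °F → (180 − 32) × 5/9 = 82.22 °C = 355.37 K.
COP_HP = T_H/(T_H − T_C) ⇒ T_C = T_H·(COP_HP − 1)/COP_HP = 355.37 × (4.59 − 1)/4.59 = 278 K.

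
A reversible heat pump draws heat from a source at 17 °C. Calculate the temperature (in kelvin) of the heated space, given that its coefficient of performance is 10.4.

T_H ≈ 321.0 K

T_C = 17 °C → 17 + 273.15 = 290.15 K.
COP_HP = T_H/(T_H − T_C) ⇒ T_H = T_C·COP_HP/(COP_HP − 1) = 290.15 × 10.4/(10.4 − 1) = 321.0 K.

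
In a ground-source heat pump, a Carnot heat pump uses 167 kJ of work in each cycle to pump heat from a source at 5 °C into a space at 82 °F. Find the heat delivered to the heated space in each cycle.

T_H = 82 °F → (82 − 32) × 5/9 = 27.78 °C = 300.93 K.
T_C = 5 °C → 5 + 273.15 = 278.15 K.
COP_HP = T_H/(T_H − T_C) = 300.93/22.78 = 13.2115.
Q_H = COP_HP · W = 13.2115 × 167 = 2206 kJ.

Q_H ≈ 2206 kJ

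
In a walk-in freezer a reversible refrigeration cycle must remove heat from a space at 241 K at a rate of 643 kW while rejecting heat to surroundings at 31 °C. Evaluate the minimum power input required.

Ẇ_in ≈ 168 kW

T_H = 31 °C → 31 + 273.15 = 304.15 K.
For a reversible refrigerator, COP_R = T_C/(T_H − T_C) = 241.00/63.15 = 3.8163.
W = Q_C/COP_R = 643/3.8163 = 168 kW.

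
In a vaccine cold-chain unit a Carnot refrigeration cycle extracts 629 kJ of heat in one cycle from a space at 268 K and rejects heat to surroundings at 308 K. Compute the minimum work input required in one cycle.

For a reversible refrigerator, COP_R = T_C/(T_H − T_C) = 268.00/40.00 = 6.7000.
W = Q_C/COP_R = 629/6.7000 = 93.88 kJ.

W_in ≈ 93.88 kJ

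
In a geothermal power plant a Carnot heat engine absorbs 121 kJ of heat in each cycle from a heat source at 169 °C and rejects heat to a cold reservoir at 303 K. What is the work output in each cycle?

W ≈ 38.1 kJ

T_H = 169 °C → 169 + 273.15 = 442.15 K.
η_rev = 1 − T_C/T_H = 1 − 303.00/442.15 = 0.3147.
W = η·Q_H = 0.3147 × 121 = 38.1 kJ.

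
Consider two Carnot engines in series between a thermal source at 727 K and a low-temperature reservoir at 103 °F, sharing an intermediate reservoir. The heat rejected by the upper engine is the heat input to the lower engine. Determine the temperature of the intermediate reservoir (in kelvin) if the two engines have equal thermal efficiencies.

T_C = 103 °F → (103 − 32) × 5/9 = 39.44 °C = 312.59 K.
Equal efficiencies require 1 − T_m/T_H = 1 − T_C/T_m, i.e. T_m/T_H = T_C/T_m, so T_m = √(T_H·T_C) = √(727.00 × 312.59) = 476.7 K.

T_m ≈ 476.7 K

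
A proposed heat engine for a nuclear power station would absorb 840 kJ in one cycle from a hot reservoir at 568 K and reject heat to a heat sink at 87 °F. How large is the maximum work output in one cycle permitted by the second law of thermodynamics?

W_max ≈ 390.9 kJ

T_C = 87 °F → (87 − 32) × 5/9 = 30.56 °C = 303.71 K.
No engine can exceed the Carnot limit: η_max = 1 − T_C/T_H = 1 − 303.71/568.00 = 0.4653.
W_max = η_max · Q_H = 0.4653 × 840 = 390.9 kJ.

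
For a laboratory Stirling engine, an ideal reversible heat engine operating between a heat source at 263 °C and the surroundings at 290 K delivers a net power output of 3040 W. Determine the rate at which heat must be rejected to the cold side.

T_H = 263 °C → 263 + 273.15 = 536.15 K.
For a reversible engine, η = 1 − T_C/T_H = 1 − 290.00/536.15 = 0.4591.
Since Q_C/Q_H = T_C/T_H and Q_H = W/η, Q_C = W·T_C/(T_H − T_C) = 3040 × 290.00/246.15 = 3580 W.

Q̇_C ≈ 3580 W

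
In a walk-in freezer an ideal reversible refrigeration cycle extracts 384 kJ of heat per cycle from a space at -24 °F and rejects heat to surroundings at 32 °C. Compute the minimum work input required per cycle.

W_in ≈ 100.1 kJ

T_H = 32 °C → 32 + 273.15 = 305.15 K.
T_C = -24 °F → (-24 − 32) × 5/9 = -31.11 °C = 242.04 K.
The reversible coefficient of performance is COP_R = T_C/(T_H − T_C) = 242.04/63.11 = 3.8351.
W = Q_C/COP_R = 384/3.8351 = 100.1 kJ.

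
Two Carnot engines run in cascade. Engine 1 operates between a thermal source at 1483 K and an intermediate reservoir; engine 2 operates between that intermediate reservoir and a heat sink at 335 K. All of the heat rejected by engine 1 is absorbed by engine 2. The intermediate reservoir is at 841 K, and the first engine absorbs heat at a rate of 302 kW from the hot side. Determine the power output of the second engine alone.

Ẇ₂ ≈ 103 kW

Heat entering the second stage: Q_m = Q_H·(T_m/T_H) = 302 × 841.00/1483.00 = 171 kW.
Second-stage efficiency η₂ = 1 − T_C/T_m = 1 − 335.00/841.00 = 0.6017, so W₂ = η₂·Q_m = 103 kW.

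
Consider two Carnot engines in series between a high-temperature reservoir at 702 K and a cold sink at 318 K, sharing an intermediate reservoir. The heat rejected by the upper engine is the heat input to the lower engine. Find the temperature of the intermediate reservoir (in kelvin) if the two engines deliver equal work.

For reversible stages Q_m = Q_H·(T_m/T_H). Setting W₁ = Q_H(1 − T_m/T_H) equal to W₂ = Q_m(1 − T_C/T_m) = Q_H·(T_m − T_C)/T_H gives T_H − T_m = T_m − T_C, so T_m = (T_H + T_C)/2 = (702.00 + 318.00)/2 = 510 K.

T_m ≈ 510 K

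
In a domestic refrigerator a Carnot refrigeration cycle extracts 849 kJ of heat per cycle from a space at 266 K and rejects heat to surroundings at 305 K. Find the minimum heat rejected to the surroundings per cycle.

For a reversible cycle Q_H/Q_C = T_H/T_C, so Q_H = Q_C·T_H/T_C = 849 × 305.00/266.00 = 973 kJ.

Q_H ≈ 973 kJ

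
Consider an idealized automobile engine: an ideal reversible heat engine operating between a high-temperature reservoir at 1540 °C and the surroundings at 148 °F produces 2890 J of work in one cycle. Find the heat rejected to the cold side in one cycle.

Q_C ≈ 661 J

T_H = 1540 °C → 1540 + 273.15 = 1813.15 K.
T_C = 148 °F → (148 − 32) × 5/9 = 64.44 °C = 337.59 K.
Since the cycle is reversible, η = 1 − T_C/T_H = 1 − 337.59/1813.15 = 0.8138.
Since Q_C/Q_H = T_C/T_H and Q_H = W/η, Q_C = W·T_C/(T_H − T_C) = 2890 × 337.59/1475.56 = 661 J.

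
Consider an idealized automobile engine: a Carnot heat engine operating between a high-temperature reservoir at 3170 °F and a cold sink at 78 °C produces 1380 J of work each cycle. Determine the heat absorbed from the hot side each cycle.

Q_H ≈ 1671 J

T_H = 3170 °F → (3170 − 32) × 5/9 = 1743.33 °C = 2016.48 K.
T_C = 78 °C → 78 + 273.15 = 351.15 K.
The Carnot efficiency is η = 1 − T_C/T_H = 1 − 351.15/2016.48 = 0.8259.
Q_H = W/η = 1380/0.8259 = 1671 J.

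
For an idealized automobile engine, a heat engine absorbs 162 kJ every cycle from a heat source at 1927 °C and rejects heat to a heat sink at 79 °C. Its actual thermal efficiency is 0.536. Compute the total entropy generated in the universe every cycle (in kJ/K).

ΔS_univ ≈ 0.140 kJ/K

T_H = 1927 °C → 1927 + 273.15 = 2200.15 K.
T_C = 79 °C → 79 + 273.15 = 352.15 K.
W = η·Q_H = 0.536 × 162 = 86.83 kJ, so Q_C = Q_H − W = 75.17 kJ.
Entropy balance on the reservoirs: −Q_H/T_H = -0.07363 kJ/K, +Q_C/T_C = 0.2135 kJ/K.
ΔS_univ = −Q_H/T_H + Q_C/T_C = 0.140 kJ/K (> 0, since η = 0.536 < η_Carnot = 0.840).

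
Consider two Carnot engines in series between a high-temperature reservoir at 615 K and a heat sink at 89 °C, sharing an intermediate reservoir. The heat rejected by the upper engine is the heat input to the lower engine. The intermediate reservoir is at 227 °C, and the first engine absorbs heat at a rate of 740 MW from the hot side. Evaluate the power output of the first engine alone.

Ẇ₁ ≈ 138 MW

T_C = 89 °C → 89 + 273.15 = 362.15 K.
T_m = 227 °C → 227 + 273.15 = 500.15 K.
First-stage efficiency η₁ = 1 − T_m/T_H = 1 − 500.15/615.00 = 0.1867.
W₁ = η₁·Q_H = 0.1867 × 740 = 138 MW.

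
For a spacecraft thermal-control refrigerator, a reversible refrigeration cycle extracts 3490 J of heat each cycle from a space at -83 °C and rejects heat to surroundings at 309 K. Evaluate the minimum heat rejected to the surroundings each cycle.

Q_H ≈ 5671 J

T_C = -83 °C → -83 + 273.15 = 190.15 K.
For a reversible cycle Q_H/Q_C = T_H/T_C, so Q_H = Q_C·T_H/T_C = 3490 × 309.00/190.15 = 5671 J.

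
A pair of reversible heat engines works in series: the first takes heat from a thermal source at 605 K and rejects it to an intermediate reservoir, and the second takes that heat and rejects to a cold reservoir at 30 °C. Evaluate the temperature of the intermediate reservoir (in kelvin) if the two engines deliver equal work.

T_m ≈ 454 K

T_C = 30 °C → 30 + 273.15 = 303.15 K.
For reversible stages Q_m = Q_H·(T_m/T_H). Setting W₁ = Q_H(1 − T_m/T_H) equal to W₂ = Q_m(1 − T_C/T_m) = Q_H·(T_m − T_C)/T_H gives T_H − T_m = T_m − T_C, so T_m = (T_H + T_C)/2 = (605.00 + 303.15)/2 = 454 K.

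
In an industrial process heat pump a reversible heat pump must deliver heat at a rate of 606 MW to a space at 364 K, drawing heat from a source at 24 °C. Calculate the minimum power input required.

Ẇ_in ≈ 111 MW

T_C = 24 °C → 24 + 273.15 = 297.15 K.
For a reversible heat pump, COP_HP = T_H/(T_H − T_C) = 364.00/66.85 = 5.4450.
W = Q_H/COP_HP = 606/5.4450 = 111 MW.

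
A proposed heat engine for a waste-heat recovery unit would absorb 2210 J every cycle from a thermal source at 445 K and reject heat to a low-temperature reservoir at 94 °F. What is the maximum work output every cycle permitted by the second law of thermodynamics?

T_C = 94 °F → (94 − 32) × 5/9 = 34.44 °C = 307.59 K.
The second-law ceiling is the Carnot efficiency, η_max = 1 − T_C/T_H = 1 − 307.59/445.00 = 0.3088.
W_max = η_max · Q_H = 0.3088 × 2210 = 682 J.

W_max ≈ 682 J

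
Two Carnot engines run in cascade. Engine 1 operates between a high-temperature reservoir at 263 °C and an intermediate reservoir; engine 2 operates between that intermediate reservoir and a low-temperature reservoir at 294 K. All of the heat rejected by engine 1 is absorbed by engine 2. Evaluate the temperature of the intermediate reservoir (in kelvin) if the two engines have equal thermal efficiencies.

T_H = 263 °C → 263 + 273.15 = 536.15 K.
Equal efficiencies require 1 − T_m/T_H = 1 − T_C/T_m, i.e. T_m/T_H = T_C/T_m, so T_m = √(T_H·T_C) = √(536.15 × 294.00) = 397.0 K.

T_m ≈ 397.0 K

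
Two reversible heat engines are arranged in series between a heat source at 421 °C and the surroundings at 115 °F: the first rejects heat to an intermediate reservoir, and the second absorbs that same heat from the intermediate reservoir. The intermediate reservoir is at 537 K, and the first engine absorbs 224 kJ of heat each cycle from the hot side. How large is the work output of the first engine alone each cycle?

W₁ ≈ 50.7 kJ

T_H = 421 °C → 421 + 273.15 = 694.15 K.
T_C = 115 °F → (115 − 32) × 5/9 = 46.11 °C = 319.26 K.
First-stage efficiency η₁ = 1 − T_m/T_H = 1 − 537.00/694.15 = 0.2264.
W₁ = η₁·Q_H = 0.2264 × 224 = 50.7 kJ.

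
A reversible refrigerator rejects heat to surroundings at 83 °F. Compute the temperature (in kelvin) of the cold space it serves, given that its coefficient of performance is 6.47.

T_H = 83 °F → (83 − 32) × 5/9 = 28.33 °C = 301.48 K.
COP_R = T_C/(T_H − T_C) ⇒ T_C = T_H·COP_R/(1 + COP_R) = 301.48 × 6.47/(1 + 6.47) = 261.1 K.

T_C ≈ 261.1 K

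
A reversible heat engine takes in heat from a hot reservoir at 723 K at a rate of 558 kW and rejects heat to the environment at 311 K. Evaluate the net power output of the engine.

Carnot efficiency: η = 1 − T_C/T_H = 1 − 311.00/723.00 = 0.5698.
W = η·Q_H = 0.5698 × 558 = 318 kW.

Ẇ ≈ 318 kW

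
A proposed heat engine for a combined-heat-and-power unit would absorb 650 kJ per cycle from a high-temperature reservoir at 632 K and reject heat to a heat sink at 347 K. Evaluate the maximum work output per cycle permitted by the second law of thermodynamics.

W_max ≈ 293.1 kJ

The upper bound on efficiency is η_max = 1 − T_C/T_H = 1 − 347.00/632.00 = 0.4509.
W_max = η_max · Q_H = 0.4509 × 650 = 293.1 kJ.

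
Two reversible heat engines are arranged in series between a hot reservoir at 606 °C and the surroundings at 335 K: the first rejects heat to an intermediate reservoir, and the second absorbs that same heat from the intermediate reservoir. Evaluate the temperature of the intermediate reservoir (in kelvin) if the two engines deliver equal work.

T_m ≈ 607 K

T_H = 606 °C → 606 + 273.15 = 879.15 K.
For reversible stages Q_m = Q_H·(T_m/T_H). Setting W₁ = Q_H(1 − T_m/T_H) equal to W₂ = Q_m(1 − T_C/T_m) = Q_H·(T_m − T_C)/T_H gives T_H − T_m = T_m − T_C, so T_m = (T_H + T_C)/2 = (879.15 + 335.00)/2 = 607 K.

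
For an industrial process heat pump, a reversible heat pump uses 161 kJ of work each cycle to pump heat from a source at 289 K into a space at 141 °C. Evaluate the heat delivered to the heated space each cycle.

T_H = 141 °C → 141 + 273.15 = 414.15 K.
For a reversible heat pump, COP_HP = T_H/(T_H − T_C) = 414.15/125.15 = 3.3092.
Q_H = COP_HP · W = 3.3092 × 161 = 533 kJ.

Q_H ≈ 533 kJ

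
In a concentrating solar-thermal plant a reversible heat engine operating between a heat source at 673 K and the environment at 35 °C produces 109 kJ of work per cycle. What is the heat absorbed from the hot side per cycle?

Q_H ≈ 201 kJ

T_C = 35 °C → 35 + 273.15 = 308.15 K.
For a reversible engine, η = 1 − T_C/T_H = 1 − 308.15/673.00 = 0.5421.
Q_H = W/η = 109/0.5421 = 201 kJ.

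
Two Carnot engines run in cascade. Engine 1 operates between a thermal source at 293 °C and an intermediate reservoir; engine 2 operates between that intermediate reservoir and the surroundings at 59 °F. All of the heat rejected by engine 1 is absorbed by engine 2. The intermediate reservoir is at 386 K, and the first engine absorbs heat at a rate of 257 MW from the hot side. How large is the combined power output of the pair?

T_H = 293 °C → 293 + 273.15 = 566.15 K.
T_C = 59 °F → (59 − 32) × 5/9 = 15.00 °C = 288.15 K.
Two reversible stages in series are equivalent to a single Carnot engine between T_H and T_C, so η_total = 1 − T_C/T_H = 1 − 288.15/566.15 = 0.4910.
W_total = η_total · Q_H = 0.4910 × 257 = 126 MW.

Ẇ_total ≈ 126 MW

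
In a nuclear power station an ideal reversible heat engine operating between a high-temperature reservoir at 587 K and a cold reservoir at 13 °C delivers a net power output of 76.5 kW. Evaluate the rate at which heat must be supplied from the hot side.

T_C = 13 °C → 13 + 273.15 = 286.15 K.
Since the cycle is reversible, η = 1 − T_C/T_H = 1 − 286.15/587.00 = 0.5125.
Q_H = W/η = 76.5/0.5125 = 149 kW.

Q̇_H ≈ 149 kW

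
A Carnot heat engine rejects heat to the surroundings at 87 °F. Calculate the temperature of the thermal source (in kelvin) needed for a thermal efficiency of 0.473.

T_H ≈ 576 K

T_C = 87 °F → (87 − 32) × 5/9 = 30.56 °C = 303.71 K.
From η = 1 − T_C/T_H, solving for T_H gives T_H = T_C/(1 − η) = 303.71/(1 − 0.473) = 576 K.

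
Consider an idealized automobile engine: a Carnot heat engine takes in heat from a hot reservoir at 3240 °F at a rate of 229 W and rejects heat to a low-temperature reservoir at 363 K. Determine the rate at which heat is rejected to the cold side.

T_H = 3240 °F → (3240 − 32) × 5/9 = 1782.22 °C = 2055.37 K.
Since the cycle is reversible, η = 1 − T_C/T_H = 1 − 363.00/2055.37 = 0.8234.
For a reversible cycle Q_C/Q_H = T_C/T_H, so Q_C = 229 × 363.00/2055.37 = 40.44 W.

Q̇_C ≈ 40.44 W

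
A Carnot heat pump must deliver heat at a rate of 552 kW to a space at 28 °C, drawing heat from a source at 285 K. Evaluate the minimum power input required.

T_H = 28 °C → 28 + 273.15 = 301.15 K.
The Carnot heat-pump COP is COP_HP = T_H/(T_H − T_C) = 301.15/16.15 = 18.6471.
W = Q_H/COP_HP = 552/18.6471 = 29.60 kW.

Ẇ_in ≈ 29.60 kW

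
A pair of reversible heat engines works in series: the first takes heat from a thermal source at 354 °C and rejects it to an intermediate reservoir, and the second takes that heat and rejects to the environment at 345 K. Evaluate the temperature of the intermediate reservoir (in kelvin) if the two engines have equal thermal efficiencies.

T_H = 354 °C → 354 + 273.15 = 627.15 K.
Equal efficiencies require 1 − T_m/T_H = 1 − T_C/T_m, i.e. T_m/T_H = T_C/T_m, so T_m = √(T_H·T_C) = √(627.15 × 345.00) = 465.2 K.

T_m ≈ 465.2 K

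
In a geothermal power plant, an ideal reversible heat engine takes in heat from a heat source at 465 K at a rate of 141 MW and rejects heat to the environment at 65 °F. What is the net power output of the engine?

T_C = 65 °F → (65 − 32) × 5/9 = 18.33 °C = 291.48 K.
For a reversible engine, η = 1 − T_C/T_H = 1 − 291.48/465.00 = 0.3732.
W = η·Q_H = 0.3732 × 141 = 52.6 MW.

Ẇ ≈ 52.6 MW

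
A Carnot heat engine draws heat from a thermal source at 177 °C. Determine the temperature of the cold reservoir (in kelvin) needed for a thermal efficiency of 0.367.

T_H = 177 °C → 177 + 273.15 = 450.15 K.
From η = 1 − T_C/T_H, T_C = T_H·(1 − η) = 450.15 × (1 − 0.367) = 285 K.

T_C ≈ 285 K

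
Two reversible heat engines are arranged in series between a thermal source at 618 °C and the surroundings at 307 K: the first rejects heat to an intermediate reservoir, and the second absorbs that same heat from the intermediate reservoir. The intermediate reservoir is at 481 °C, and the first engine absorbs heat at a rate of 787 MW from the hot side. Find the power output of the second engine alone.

Ẇ₂ ≈ 394.9 MW

T_H = 618 °C → 618 + 273.15 = 891.15 K.
T_m = 481 °C → 481 + 273.15 = 754.15 K.
Heat entering the second stage: Q_m = Q_H·(T_m/T_H) = 787 × 754.15/891.15 = 666.0 MW.
Second-stage efficiency η₂ = 1 − T_C/T_m = 1 − 307.00/754.15 = 0.5929, so W₂ = η₂·Q_m = 394.9 MW.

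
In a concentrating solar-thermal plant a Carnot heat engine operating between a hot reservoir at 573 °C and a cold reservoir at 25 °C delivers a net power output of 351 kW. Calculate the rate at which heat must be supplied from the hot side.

Q̇_H ≈ 542 kW

T_H = 573 °C → 573 + 273.15 = 846.15 K.
T_C = 25 °C → 25 + 273.15 = 298.15 K.
Carnot efficiency: η = 1 − T_C/T_H = 1 − 298.15/846.15 = 0.6476.
Q_H = W/η = 351/0.6476 = 542 kW.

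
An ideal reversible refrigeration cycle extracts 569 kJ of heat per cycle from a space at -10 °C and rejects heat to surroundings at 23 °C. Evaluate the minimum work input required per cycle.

W_in ≈ 71.4 kJ

T_H = 23 °C → 23 + 273.15 = 296.15 K.
T_C = -10 °C → -10 + 273.15 = 263.15 K.
The reversible coefficient of performance is COP_R = T_C/(T_H − T_C) = 263.15/33.00 = 7.9742.
W = Q_C/COP_R = 569/7.9742 = 71.4 kJ.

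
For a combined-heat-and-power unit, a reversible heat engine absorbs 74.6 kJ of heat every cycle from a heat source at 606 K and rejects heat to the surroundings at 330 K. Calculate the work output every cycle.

W ≈ 34.0 kJ

The Carnot efficiency is η = 1 − T_C/T_H = 1 − 330.00/606.00 = 0.4554.
W = η·Q_H = 0.4554 × 74.6 = 34.0 kJ.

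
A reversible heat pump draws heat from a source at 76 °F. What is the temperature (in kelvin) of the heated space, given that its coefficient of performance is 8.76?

T_H ≈ 336 K

T_C = 76 °F → (76 − 32) × 5/9 = 24.44 °C = 297.59 K.
COP_HP = T_H/(T_H − T_C) ⇒ T_H = T_C·COP_HP/(COP_HP − 1) = 297.59 × 8.76/(8.76 − 1) = 336 K.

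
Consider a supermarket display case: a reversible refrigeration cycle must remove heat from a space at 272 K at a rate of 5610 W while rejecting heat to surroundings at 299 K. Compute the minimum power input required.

Ẇ_in ≈ 557 W

The reversible coefficient of performance is COP_R = T_C/(T_H − T_C) = 272.00/27.00 = 10.0741.
W = Q_C/COP_R = 5610/10.0741 = 557 W.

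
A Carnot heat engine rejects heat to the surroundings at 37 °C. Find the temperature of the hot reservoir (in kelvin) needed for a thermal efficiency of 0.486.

T_C = 37 °C → 37 + 273.15 = 310.15 K.
From η = 1 − T_C/T_H, solving for T_H gives T_H = T_C/(1 − η) = 310.15/(1 − 0.486) = 603 K.

T_H ≈ 603 K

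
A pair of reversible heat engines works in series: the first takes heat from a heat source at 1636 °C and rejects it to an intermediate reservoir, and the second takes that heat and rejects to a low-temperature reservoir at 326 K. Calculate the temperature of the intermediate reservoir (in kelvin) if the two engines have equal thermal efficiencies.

T_m ≈ 789 K

T_H = 1636 °C → 1636 + 273.15 = 1909.15 K.
Equal efficiencies require 1 − T_m/T_H = 1 − T_C/T_m, i.e. T_m/T_H = T_C/T_m, so T_m = √(T_H·T_C) = √(1909.15 × 326.00) = 789 K.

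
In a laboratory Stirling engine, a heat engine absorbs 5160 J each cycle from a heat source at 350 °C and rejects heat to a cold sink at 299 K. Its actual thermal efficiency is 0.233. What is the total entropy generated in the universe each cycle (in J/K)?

ΔS_univ ≈ 4.96 J/K

T_H = 350 °C → 350 + 273.15 = 623.15 K.
W = η·Q_H = 0.233 × 5160 = 1202 J, so Q_C = Q_H − W = 3958 J.
The hot reservoir loses entropy Q_H/T_H = 5160/623.15 = 8.281 J/K; the cold reservoir gains Q_C/T_C = 3958/299.00 = 13.24 J/K.
ΔS_univ = −Q_H/T_H + Q_C/T_C = 4.96 J/K (> 0, since η = 0.233 < η_Carnot = 0.520).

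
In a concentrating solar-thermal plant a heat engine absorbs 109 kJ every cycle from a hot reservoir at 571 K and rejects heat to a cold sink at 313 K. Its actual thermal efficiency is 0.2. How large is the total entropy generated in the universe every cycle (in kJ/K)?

W = η·Q_H = 0.2 × 109 = 21.80 kJ, so Q_C = Q_H − W = 87.20 kJ.
Entropy balance on the reservoirs: −Q_H/T_H = -0.1909 kJ/K, +Q_C/T_C = 0.2786 kJ/K.
ΔS_univ = −Q_H/T_H + Q_C/T_C = 0.0877 kJ/K (> 0, since η = 0.2 < η_Carnot = 0.452).

ΔS_univ ≈ 0.0877 kJ/K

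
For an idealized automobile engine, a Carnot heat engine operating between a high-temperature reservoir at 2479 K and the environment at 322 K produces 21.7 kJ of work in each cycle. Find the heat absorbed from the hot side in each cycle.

Q_H ≈ 24.94 kJ

The Carnot efficiency is η = 1 − T_C/T_H = 1 − 322.00/2479.00 = 0.8701.
Q_H = W/η = 21.7/0.8701 = 24.94 kJ.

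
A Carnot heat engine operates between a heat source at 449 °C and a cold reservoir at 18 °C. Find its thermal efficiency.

η ≈ 0.597

T_H = 449 °C → 449 + 273.15 = 722.15 K.
T_C = 18 °C → 18 + 273.15 = 291.15 K.
η_rev = 1 − T_C/T_H = 1 − 291.15/722.15 = 0.597.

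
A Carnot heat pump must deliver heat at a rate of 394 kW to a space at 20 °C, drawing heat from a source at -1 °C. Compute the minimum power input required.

T_H = 20 °C → 20 + 273.15 = 293.15 K.
T_C = -1 °C → -1 + 273.15 = 272.15 K.
COP_HP = T_H/(T_H − T_C) = 293.15/21.00 = 13.9595.
W = Q_H/COP_HP = 394/13.9595 = 28.2 kW.

Ẇ_in ≈ 28.2 kW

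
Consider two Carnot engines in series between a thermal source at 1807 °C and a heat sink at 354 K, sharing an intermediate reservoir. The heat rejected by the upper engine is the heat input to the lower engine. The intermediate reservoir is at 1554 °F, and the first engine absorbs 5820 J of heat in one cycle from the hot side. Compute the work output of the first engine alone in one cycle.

T_H = 1807 °C → 1807 + 273.15 = 2080.15 K.
T_m = 1554 °F → (1554 − 32) × 5/9 = 845.56 °C = 1118.71 K.
First-stage efficiency η₁ = 1 − T_m/T_H = 1 − 1118.71/2080.15 = 0.4622.
W₁ = η₁·Q_H = 0.4622 × 5820 = 2690 J.

W₁ ≈ 2690 J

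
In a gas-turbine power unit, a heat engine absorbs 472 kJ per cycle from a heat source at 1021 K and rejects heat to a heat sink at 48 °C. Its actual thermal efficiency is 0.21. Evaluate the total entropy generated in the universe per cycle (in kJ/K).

T_C = 48 °C → 48 + 273.15 = 321.15 K.
W = η·Q_H = 0.21 × 472 = 99.12 kJ, so Q_C = Q_H − W = 372.9 kJ.
Reservoir entropy changes: ΔS_H = −Q_H/T_H = −472/1021.00 = -0.4623 kJ/K and ΔS_C = +Q_C/T_C = 372.9/321.15 = 1.161 kJ/K.
ΔS_univ = −Q_H/T_H + Q_C/T_C = 0.699 kJ/K (> 0, since η = 0.21 < η_Carnot = 0.685).

ΔS_univ ≈ 0.699 kJ/K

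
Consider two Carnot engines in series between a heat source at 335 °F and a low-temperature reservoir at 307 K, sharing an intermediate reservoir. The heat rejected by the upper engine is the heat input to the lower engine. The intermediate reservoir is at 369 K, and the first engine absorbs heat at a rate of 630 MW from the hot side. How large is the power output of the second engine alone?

T_H = 335 °F → (335 − 32) × 5/9 = 168.33 °C = 441.48 K.
Heat entering the second stage: Q_m = Q_H·(T_m/T_H) = 630 × 369.00/441.48 = 527 MW.
Second-stage efficiency η₂ = 1 − T_C/T_m = 1 − 307.00/369.00 = 0.1680, so W₂ = η₂·Q_m = 88.5 MW.

Ẇ₂ ≈ 88.5 MW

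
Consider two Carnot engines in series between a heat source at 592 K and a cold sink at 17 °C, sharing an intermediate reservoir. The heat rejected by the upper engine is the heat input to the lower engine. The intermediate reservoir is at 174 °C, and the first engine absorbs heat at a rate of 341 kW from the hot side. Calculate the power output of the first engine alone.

Ẇ₁ ≈ 83.4 kW

T_C = 17 °C → 17 + 273.15 = 290.15 K.
T_m = 174 °C → 174 + 273.15 = 447.15 K.
First-stage efficiency η₁ = 1 − T_m/T_H = 1 − 447.15/592.00 = 0.2447.
W₁ = η₁·Q_H = 0.2447 × 341 = 83.4 kW.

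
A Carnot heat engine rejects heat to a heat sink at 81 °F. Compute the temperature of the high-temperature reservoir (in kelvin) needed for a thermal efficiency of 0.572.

T_H ≈ 702 K

T_C = 81 °F → (81 − 32) × 5/9 = 27.22 °C = 300.37 K.
From η = 1 − T_C/T_H, solving for T_H gives T_H = T_C/(1 − η) = 300.37/(1 − 0.572) = 702 K.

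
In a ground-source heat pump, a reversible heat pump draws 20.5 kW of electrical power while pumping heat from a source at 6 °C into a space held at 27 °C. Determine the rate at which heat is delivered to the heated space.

Q̇_H ≈ 293 kW

T_H = 27 °C → 27 + 273.15 = 300.15 K.
T_C = 6 °C → 6 + 273.15 = 279.15 K.
COP_HP = T_H/(T_H − T_C) = 300.15/21.00 = 14.2929.
Q_H = COP_HP · W = 14.2929 × 20.5 = 293 kW.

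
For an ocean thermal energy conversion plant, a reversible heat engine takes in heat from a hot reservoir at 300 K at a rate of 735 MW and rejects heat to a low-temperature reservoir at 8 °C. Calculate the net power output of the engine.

Ẇ ≈ 46.2 MW

T_C = 8 °C → 8 + 273.15 = 281.15 K.
The Carnot efficiency is η = 1 − T_C/T_H = 1 − 281.15/300.00 = 0.0628.
W = η·Q_H = 0.0628 × 735 = 46.2 MW.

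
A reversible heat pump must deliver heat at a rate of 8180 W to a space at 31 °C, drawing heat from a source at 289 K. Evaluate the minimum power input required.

Ẇ_in ≈ 407 W

T_H = 31 °C → 31 + 273.15 = 304.15 K.
Reversible heating COP: COP_HP = T_H/(T_H − T_C) = 304.15/15.15 = 20.0759.
W = Q_H/COP_HP = 8180/20.0759 = 407 W.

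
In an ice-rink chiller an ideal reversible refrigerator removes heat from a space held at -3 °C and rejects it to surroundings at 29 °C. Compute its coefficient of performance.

COP_R ≈ 8.44

T_H = 29 °C → 29 + 273.15 = 302.15 K.
T_C = -3 °C → -3 + 273.15 = 270.15 K.
For a reversible refrigerator, COP_R = T_C/(T_H − T_C) = 270.15/(302.15 − 270.15) = 8.44.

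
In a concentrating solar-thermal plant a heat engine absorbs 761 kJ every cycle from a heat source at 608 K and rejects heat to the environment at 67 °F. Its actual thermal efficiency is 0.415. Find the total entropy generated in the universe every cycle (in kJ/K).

ΔS_univ ≈ 0.270 kJ/K

T_C = 67 °F → (67 − 32) × 5/9 = 19.44 °C = 292.59 K.
W = η·Q_H = 0.415 × 761 = 315.8 kJ, so Q_C = Q_H − W = 445.2 kJ.
Reservoir entropy changes: ΔS_H = −Q_H/T_H = −761/608.00 = -1.252 kJ/K and ΔS_C = +Q_C/T_C = 445.2/292.59 = 1.522 kJ/K.
ΔS_univ = −Q_H/T_H + Q_C/T_C = 0.270 kJ/K (> 0, since η = 0.415 < η_Carnot = 0.519).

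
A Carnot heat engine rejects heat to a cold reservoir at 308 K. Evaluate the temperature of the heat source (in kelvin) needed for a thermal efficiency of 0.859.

T_H ≈ 2184 K

From η = 1 − T_C/T_H, solving for T_H gives T_H = T_C/(1 − η) = 308.00/(1 − 0.859) = 2184 K.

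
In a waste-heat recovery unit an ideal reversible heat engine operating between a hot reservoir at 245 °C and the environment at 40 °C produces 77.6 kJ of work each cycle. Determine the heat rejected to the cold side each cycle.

Q_C ≈ 119 kJ

T_H = 245 °C → 245 + 273.15 = 518.15 K.
T_C = 40 °C → 40 + 273.15 = 313.15 K.
η_rev = 1 − T_C/T_H = 1 − 313.15/518.15 = 0.3956.
Since Q_C/Q_H = T_C/T_H and Q_H = W/η, Q_C = W·T_C/(T_H − T_C) = 77.6 × 313.15/205.00 = 119 kJ.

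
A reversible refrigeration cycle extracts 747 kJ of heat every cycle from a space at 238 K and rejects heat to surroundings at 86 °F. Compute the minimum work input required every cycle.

W_in ≈ 204 kJ

T_H = 86 °F → (86 − 32) × 5/9 = 30.00 °C = 303.15 K.
For a reversible refrigerator, COP_R = T_C/(T_H − T_C) = 238.00/65.15 = 3.6531.
W = Q_C/COP_R = 747/3.6531 = 204 kJ.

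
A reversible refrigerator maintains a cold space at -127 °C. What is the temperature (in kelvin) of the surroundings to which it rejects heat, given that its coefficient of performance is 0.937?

T_C = -127 °C → -127 + 273.15 = 146.15 K.
COP_R = T_C/(T_H − T_C) ⇒ T_H = T_C·(1 + 1/COP_R) = 146.15 × (1 + 1/0.937) = 302.1 K.

T_H ≈ 302.1 K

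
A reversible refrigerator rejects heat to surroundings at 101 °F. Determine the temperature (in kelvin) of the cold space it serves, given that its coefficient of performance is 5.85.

T_H = 101 °F → (101 − 32) × 5/9 = 38.33 °C = 311.48 K.
COP_R = T_C/(T_H − T_C) ⇒ T_C = T_H·COP_R/(1 + COP_R) = 311.48 × 5.85/(1 + 5.85) = 266 K.

T_C ≈ 266 K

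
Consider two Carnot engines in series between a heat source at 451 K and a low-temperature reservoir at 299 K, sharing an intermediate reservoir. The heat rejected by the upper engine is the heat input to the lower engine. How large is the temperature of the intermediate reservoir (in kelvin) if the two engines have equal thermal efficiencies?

Equal efficiencies require 1 − T_m/T_H = 1 − T_C/T_m, i.e. T_m/T_H = T_C/T_m, so T_m = √(T_H·T_C) = √(451.00 × 299.00) = 367 K.

T_m ≈ 367 K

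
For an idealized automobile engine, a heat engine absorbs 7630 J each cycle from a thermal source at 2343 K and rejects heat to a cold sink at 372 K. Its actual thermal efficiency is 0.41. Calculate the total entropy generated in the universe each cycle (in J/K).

W = η·Q_H = 0.41 × 7630 = 3128 J, so Q_C = Q_H − W = 4502 J.
Reservoir entropy changes: ΔS_H = −Q_H/T_H = −7630/2343.00 = -3.257 J/K and ΔS_C = +Q_C/T_C = 4502/372.00 = 12.10 J/K.
ΔS_univ = −Q_H/T_H + Q_C/T_C = 8.84 J/K (> 0, since η = 0.41 < η_Carnot = 0.841).

ΔS_univ ≈ 8.84 J/K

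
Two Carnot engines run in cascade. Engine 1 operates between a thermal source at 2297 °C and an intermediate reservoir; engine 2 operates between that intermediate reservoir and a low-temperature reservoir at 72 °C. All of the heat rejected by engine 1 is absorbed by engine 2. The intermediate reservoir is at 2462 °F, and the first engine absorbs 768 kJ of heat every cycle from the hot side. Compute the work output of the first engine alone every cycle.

T_H = 2297 °C → 2297 + 273.15 = 2570.15 K.
T_C = 72 °C → 72 + 273.15 = 345.15 K.
T_m = 2462 °F → (2462 − 32) × 5/9 = 1350.00 °C = 1623.15 K.
First-stage efficiency η₁ = 1 − T_m/T_H = 1 − 1623.15/2570.15 = 0.3685.
W₁ = η₁·Q_H = 0.3685 × 768 = 283 kJ.

W₁ ≈ 283 kJ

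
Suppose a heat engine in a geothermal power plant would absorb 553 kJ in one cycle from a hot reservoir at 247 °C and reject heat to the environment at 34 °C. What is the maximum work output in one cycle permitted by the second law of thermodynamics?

W_max ≈ 226 kJ

T_H = 247 °C → 247 + 273.15 = 520.15 K.
T_C = 34 °C → 34 + 273.15 = 307.15 K.
No engine can exceed the Carnot limit: η_max = 1 − T_C/T_H = 1 − 307.15/520.15 = 0.4095.
W_max = η_max · Q_H = 0.4095 × 553 = 226 kJ.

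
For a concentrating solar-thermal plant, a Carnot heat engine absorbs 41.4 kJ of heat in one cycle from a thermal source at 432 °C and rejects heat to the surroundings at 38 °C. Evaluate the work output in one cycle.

T_H = 432 °C → 432 + 273.15 = 705.15 K.
T_C = 38 °C → 38 + 273.15 = 311.15 K.
Carnot efficiency: η = 1 − T_C/T_H = 1 − 311.15/705.15 = 0.5587.
W = η·Q_H = 0.5587 × 41.4 = 23.1 kJ.

W ≈ 23.1 kJ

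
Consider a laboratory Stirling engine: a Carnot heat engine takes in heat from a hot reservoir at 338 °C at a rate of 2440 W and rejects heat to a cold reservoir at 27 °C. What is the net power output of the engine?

T_H = 338 °C → 338 + 273.15 = 611.15 K.
T_C = 27 °C → 27 + 273.15 = 300.15 K.
The Carnot efficiency is η = 1 − T_C/T_H = 1 − 300.15/611.15 = 0.5089.
W = η·Q_H = 0.5089 × 2440 = 1240 W.

Ẇ ≈ 1240 W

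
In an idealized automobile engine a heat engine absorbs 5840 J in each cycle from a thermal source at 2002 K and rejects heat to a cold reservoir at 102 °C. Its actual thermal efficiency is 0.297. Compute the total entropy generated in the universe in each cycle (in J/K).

ΔS_univ ≈ 8.027 J/K

T_C = 102 °C → 102 + 273.15 = 375.15 K.
W = η·Q_H = 0.297 × 5840 = 1734 J, so Q_C = Q_H − W = 4106 J.
Entropy balance on the reservoirs: −Q_H/T_H = -2.917 J/K, +Q_C/T_C = 10.94 J/K.
ΔS_univ = −Q_H/T_H + Q_C/T_C = 8.027 J/K (> 0, since η = 0.297 < η_Carnot = 0.813).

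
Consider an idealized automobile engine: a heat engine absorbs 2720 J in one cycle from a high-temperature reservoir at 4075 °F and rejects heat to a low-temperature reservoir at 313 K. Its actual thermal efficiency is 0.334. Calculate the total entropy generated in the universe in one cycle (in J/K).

T_H = 4075 °F → (4075 − 32) × 5/9 = 2246.11 °C = 2519.26 K.
W = η·Q_H = 0.334 × 2720 = 908.5 J, so Q_C = Q_H − W = 1812 J.
The hot reservoir loses entropy Q_H/T_H = 2720/2519.26 = 1.080 J/K; the cold reservoir gains Q_C/T_C = 1812/313.00 = 5.788 J/K.
ΔS_univ = −Q_H/T_H + Q_C/T_C = 4.71 J/K (> 0, since η = 0.334 < η_Carnot = 0.876).

ΔS_univ ≈ 4.71 J/K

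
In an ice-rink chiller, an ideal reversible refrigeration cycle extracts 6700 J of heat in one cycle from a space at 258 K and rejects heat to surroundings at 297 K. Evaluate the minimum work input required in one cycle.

W_in ≈ 1013 J

The reversible coefficient of performance is COP_R = T_C/(T_H − T_C) = 258.00/39.00 = 6.6154.
W = Q_C/COP_R = 6700/6.6154 = 1013 J.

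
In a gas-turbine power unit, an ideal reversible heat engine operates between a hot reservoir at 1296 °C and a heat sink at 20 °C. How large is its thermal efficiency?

η ≈ 0.8132

T_H = 1296 °C → 1296 + 273.15 = 1569.15 K.
T_C = 20 °C → 20 + 273.15 = 293.15 K.
The Carnot efficiency is η = 1 − T_C/T_H = 1 − 293.15/1569.15 = 0.8132.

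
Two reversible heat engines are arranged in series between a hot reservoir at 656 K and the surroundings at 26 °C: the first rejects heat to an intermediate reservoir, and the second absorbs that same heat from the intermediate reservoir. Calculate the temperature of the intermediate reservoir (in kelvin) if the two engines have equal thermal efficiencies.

T_C = 26 °C → 26 + 273.15 = 299.15 K.
Equal efficiencies require 1 − T_m/T_H = 1 − T_C/T_m, i.e. T_m/T_H = T_C/T_m, so T_m = √(T_H·T_C) = √(656.00 × 299.15) = 443.0 K.

T_m ≈ 443.0 K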